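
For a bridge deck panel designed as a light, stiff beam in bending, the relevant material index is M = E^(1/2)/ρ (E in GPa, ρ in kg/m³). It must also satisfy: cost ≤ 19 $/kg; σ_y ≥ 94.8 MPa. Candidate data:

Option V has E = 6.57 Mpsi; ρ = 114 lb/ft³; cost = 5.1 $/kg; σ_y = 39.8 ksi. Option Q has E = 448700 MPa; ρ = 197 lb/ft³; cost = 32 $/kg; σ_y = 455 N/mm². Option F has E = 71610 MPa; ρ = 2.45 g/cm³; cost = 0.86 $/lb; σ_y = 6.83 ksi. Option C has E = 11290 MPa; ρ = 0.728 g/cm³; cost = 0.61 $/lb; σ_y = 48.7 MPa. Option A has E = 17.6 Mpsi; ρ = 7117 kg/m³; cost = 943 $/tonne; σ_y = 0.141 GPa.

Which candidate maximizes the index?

Screen on constraints: cost ≤ 19 $/kg; σ_y ≥ 94.8 MPa. Survivors: option V, option A.
Convert each candidate to consistent units, then evaluate M:
  option V: E = 45.30 GPa, ρ = 1826 kg/m³
  option A: E = 121.3 GPa, ρ = 7117 kg/m³
  option V: M = 3.69×10⁻³
  option A: M = 1.55×10⁻³
Option V has the largest M.

option V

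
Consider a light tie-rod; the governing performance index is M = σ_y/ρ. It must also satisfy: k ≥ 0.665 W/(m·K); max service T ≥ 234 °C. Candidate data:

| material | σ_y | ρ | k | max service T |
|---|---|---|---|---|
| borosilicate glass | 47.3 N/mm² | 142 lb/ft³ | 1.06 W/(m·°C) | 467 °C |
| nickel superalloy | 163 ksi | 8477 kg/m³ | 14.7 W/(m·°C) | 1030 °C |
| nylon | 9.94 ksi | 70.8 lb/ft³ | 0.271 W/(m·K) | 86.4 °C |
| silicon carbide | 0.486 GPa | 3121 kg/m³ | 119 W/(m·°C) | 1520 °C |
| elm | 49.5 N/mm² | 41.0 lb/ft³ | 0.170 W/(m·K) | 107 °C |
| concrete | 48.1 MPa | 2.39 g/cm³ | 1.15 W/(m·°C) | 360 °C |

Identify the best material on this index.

Screen on constraints: k ≥ 0.665 W/(m·K); max service T ≥ 234 °C. Survivors: borosilicate glass, nickel superalloy, silicon carbide, concrete.
After converting to SI:
  borosilicate glass: σ_y = 47.30 MPa, ρ = 2275 kg/m³
  nickel superalloy: σ_y = 1124 MPa, ρ = 8477 kg/m³
  silicon carbide: σ_y = 486.0 MPa, ρ = 3121 kg/m³
  concrete: σ_y = 48.10 MPa, ρ = 2390 kg/m³
  silicon carbide: M = 156 kN·m/kg
  nickel superalloy: M = 133 kN·m/kg
  borosilicate glass: M = 20.8 kN·m/kg
  concrete: M = 20.1 kN·m/kg
Silicon carbide ranks first.

silicon carbide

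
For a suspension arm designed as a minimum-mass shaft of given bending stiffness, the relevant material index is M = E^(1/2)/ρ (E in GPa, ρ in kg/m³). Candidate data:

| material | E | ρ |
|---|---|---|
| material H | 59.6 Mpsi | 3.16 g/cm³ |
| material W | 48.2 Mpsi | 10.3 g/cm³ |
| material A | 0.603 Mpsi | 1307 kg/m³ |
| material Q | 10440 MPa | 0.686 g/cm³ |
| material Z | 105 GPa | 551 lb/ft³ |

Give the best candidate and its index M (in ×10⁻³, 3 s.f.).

In SI units:
  material H: E = 410.9 GPa, ρ = 3160 kg/m³
  material W: E = 332.3 GPa, ρ = 10300 kg/m³
  material A: E = 4.158 GPa, ρ = 1307 kg/m³
  material Q: E = 10.44 GPa, ρ = 686.0 kg/m³
  material Z: E = 105.0 GPa, ρ = 8826 kg/m³
  material H: M = 6.41×10⁻³
  material Q: M = 4.71×10⁻³
  material W: M = 1.77×10⁻³
  material A: M = 1.56×10⁻³
  material Z: M = 1.16×10⁻³
Material H has the largest M.

material H, M = 6.41×10⁻³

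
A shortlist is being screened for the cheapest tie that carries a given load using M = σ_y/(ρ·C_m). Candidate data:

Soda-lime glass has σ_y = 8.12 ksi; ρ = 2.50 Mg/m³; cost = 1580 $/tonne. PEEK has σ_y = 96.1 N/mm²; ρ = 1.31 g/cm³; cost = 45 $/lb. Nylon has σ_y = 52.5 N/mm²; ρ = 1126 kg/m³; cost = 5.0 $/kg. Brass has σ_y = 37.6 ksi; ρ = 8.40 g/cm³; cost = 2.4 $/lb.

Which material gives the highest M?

Normalizing units and computing the index:
  soda-lime glass: σ_y = 55.99 MPa, ρ = 2500 kg/m³, cost = 1.580 $/kg
  PEEK: σ_y = 96.10 MPa, ρ = 1310 kg/m³, cost = 99.21 $/kg
  nylon: σ_y = 52.50 MPa, ρ = 1126 kg/m³, cost = 5.000 $/kg
  brass: σ_y = 259.2 MPa, ρ = 8400 kg/m³, cost = 5.291 $/kg
  soda-lime glass: M = 14.2 kN·m per $
  nylon: M = 9.33 kN·m per $
  brass: M = 5.83 kN·m per $
  PEEK: M = 0.739 kN·m per $
The maximum is for soda-lime glass.

soda-lime glass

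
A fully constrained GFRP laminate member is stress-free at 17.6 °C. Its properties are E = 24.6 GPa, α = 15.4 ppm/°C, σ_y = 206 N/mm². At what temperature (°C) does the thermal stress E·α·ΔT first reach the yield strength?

σ_y = 206 N/mm² = 206.0 MPa.
E·α·ΔT = 206.0 MPa ⇒ ΔT = 206.0 / (24.60×10³ × 15.4×10⁻⁶) = 543.8 K.
T = 17.6 + 543.8 = 561.4 °C.

561 °C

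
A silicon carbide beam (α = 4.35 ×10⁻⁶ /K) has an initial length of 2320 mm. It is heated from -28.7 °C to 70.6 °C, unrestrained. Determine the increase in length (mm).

1.00 mm

ΔT = 70.6 − (-28.7) = 99.30 K.
ΔL = α·L₀·ΔT = 4.35×10⁻⁶ × 2320 mm × 99.30 K = 1.00 mm.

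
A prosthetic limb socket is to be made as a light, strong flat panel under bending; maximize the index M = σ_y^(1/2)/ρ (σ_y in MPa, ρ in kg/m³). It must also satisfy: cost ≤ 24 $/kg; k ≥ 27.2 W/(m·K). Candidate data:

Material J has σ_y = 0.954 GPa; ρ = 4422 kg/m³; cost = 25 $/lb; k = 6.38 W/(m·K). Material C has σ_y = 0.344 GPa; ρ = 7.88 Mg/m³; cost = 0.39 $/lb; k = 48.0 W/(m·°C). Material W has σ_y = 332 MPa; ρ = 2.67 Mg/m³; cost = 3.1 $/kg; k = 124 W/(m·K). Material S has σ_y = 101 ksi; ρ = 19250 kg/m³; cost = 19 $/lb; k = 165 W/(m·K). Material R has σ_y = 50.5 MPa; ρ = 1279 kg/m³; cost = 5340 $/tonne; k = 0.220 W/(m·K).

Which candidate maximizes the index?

material W

Screen on constraints: cost ≤ 24 $/kg; k ≥ 27.2 W/(m·K). Survivors: material C, material W.
Putting every candidate on a common basis:
  material C: σ_y = 344.0 MPa, ρ = 7880 kg/m³
  material W: σ_y = 332.0 MPa, ρ = 2670 kg/m³
  material W: M = 6.82×10⁻³
  material C: M = 2.35×10⁻³
Highest index: material W.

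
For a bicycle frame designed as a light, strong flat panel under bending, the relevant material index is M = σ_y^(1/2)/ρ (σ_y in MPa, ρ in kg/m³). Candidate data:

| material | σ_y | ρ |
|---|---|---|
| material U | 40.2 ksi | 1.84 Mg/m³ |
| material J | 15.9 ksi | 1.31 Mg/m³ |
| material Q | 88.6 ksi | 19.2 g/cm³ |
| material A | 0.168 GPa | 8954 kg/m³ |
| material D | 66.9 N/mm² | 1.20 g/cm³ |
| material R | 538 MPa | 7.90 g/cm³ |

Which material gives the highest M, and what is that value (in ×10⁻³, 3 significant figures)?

material U, M = 9.05×10⁻³

Normalizing units and computing the index:
  material U: σ_y = 277.2 MPa, ρ = 1840 kg/m³
  material J: σ_y = 109.6 MPa, ρ = 1310 kg/m³
  material Q: σ_y = 610.9 MPa, ρ = 19200 kg/m³
  material A: σ_y = 168.0 MPa, ρ = 8954 kg/m³
  material D: σ_y = 66.90 MPa, ρ = 1200 kg/m³
  material R: σ_y = 538.0 MPa, ρ = 7900 kg/m³
  material U: M = 9.05×10⁻³
  material J: M = 7.99×10⁻³
  material D: M = 6.82×10⁻³
  material R: M = 2.94×10⁻³
  material A: M = 1.45×10⁻³
  material Q: M = 1.29×10⁻³
The maximum is for material U.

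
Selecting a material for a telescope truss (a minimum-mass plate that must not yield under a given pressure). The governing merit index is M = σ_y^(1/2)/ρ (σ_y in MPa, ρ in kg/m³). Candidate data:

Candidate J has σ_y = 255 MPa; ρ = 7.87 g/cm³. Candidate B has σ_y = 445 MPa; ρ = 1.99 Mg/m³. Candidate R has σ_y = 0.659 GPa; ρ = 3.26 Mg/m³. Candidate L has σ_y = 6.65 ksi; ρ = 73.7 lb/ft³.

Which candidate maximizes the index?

Convert each candidate to consistent units, then evaluate M:
  candidate J: σ_y = 255.0 MPa, ρ = 7870 kg/m³
  candidate B: σ_y = 445.0 MPa, ρ = 1990 kg/m³
  candidate R: σ_y = 659.0 MPa, ρ = 3260 kg/m³
  candidate L: σ_y = 45.85 MPa, ρ = 1181 kg/m³
  candidate B: M = 10.6×10⁻³
  candidate R: M = 7.87×10⁻³
  candidate L: M = 5.74×10⁻³
  candidate J: M = 2.03×10⁻³
Candidate B ranks first.

candidate B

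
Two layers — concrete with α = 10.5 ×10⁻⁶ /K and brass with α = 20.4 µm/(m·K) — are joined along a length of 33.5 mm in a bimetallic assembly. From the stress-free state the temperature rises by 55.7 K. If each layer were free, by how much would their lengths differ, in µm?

Δα = |10.5 − 20.4|×10⁻⁶/K = 9.90×10⁻⁶/K.
ΔL_mismatch = Δα·L·ΔT = 9.90×10⁻⁶ × 33.5 mm × 55.7 K = 18.5 µm.

18.5 µm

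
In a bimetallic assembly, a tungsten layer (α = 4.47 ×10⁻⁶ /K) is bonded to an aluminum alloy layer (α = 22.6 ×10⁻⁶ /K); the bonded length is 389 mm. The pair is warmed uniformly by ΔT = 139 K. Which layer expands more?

α(tungsten) = 4.47×10⁻⁶/K vs α(aluminum alloy) = 22.6×10⁻⁶/K.
Higher α expands more for the same ΔT: aluminum alloy.

aluminum alloy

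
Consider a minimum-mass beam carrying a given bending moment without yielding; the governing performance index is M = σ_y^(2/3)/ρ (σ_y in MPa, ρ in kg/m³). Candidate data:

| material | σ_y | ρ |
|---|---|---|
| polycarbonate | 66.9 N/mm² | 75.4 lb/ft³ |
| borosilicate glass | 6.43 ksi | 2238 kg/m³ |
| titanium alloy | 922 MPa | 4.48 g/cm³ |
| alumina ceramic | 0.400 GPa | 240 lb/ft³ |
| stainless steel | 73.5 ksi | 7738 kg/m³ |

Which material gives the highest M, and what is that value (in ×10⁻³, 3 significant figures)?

Normalizing units and computing the index:
  polycarbonate: σ_y = 66.90 MPa, ρ = 1208 kg/m³
  borosilicate glass: σ_y = 44.33 MPa, ρ = 2238 kg/m³
  titanium alloy: σ_y = 922.0 MPa, ρ = 4480 kg/m³
  alumina ceramic: σ_y = 400.0 MPa, ρ = 3844 kg/m³
  stainless steel: σ_y = 506.8 MPa, ρ = 7738 kg/m³
  titanium alloy: M = 21.1×10⁻³
  alumina ceramic: M = 14.1×10⁻³
  polycarbonate: M = 13.6×10⁻³
  stainless steel: M = 8.21×10⁻³
  borosilicate glass: M = 5.60×10⁻³
Titanium alloy has the largest M.

titanium alloy, M = 21.1×10⁻³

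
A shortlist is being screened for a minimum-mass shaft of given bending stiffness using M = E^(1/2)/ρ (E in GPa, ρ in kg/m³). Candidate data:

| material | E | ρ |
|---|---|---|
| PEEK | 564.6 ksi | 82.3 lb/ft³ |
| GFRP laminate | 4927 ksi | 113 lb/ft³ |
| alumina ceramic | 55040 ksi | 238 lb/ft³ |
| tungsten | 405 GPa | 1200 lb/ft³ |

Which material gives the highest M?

alumina ceramic

Normalizing units and computing the index:
  PEEK: E = 3.893 GPa, ρ = 1318 kg/m³
  GFRP laminate: E = 33.97 GPa, ρ = 1810 kg/m³
  alumina ceramic: E = 379.5 GPa, ρ = 3812 kg/m³
  tungsten: E = 405.0 GPa, ρ = 19220 kg/m³
  alumina ceramic: M = 5.11×10⁻³
  GFRP laminate: M = 3.22×10⁻³
  PEEK: M = 1.50×10⁻³
  tungsten: M = 1.05×10⁻³
The maximum is for alumina ceramic.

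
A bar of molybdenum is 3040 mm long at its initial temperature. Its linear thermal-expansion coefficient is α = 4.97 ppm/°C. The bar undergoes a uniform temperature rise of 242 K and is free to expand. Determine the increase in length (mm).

3.66 mm

ΔL = α·L₀·ΔT = 4.97×10⁻⁶ × 3040 mm × 242.0 K = 3.66 mm.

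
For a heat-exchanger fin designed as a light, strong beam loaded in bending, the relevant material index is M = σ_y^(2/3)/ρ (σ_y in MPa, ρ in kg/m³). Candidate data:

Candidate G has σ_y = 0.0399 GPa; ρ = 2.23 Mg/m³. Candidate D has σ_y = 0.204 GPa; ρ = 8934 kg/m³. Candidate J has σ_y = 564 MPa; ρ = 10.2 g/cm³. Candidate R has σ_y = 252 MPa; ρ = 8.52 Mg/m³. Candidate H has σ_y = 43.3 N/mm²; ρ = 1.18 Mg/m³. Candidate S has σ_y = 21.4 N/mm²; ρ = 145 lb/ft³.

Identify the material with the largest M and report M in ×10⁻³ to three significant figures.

After converting to SI:
  candidate G: σ_y = 39.90 MPa, ρ = 2230 kg/m³
  candidate D: σ_y = 204.0 MPa, ρ = 8934 kg/m³
  candidate J: σ_y = 564.0 MPa, ρ = 10200 kg/m³
  candidate R: σ_y = 252.0 MPa, ρ = 8520 kg/m³
  candidate H: σ_y = 43.30 MPa, ρ = 1180 kg/m³
  candidate S: σ_y = 21.40 MPa, ρ = 2323 kg/m³
  candidate H: M = 10.4×10⁻³
  candidate J: M = 6.69×10⁻³
  candidate G: M = 5.24×10⁻³
  candidate R: M = 4.68×10⁻³
  candidate D: M = 3.88×10⁻³
  candidate S: M = 3.32×10⁻³
The maximum is for candidate H.

candidate H, M = 10.4×10⁻³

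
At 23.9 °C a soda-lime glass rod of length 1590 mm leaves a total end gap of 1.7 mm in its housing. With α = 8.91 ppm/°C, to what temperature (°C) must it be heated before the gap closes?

144 °C

α·L₀·ΔT = 1.7 mm ⇒ ΔT = 1.7 / (8.91×10⁻⁶ × 1590.0) = 120.0 K.
T = 23.9 + 120.0 = 143.9 °C.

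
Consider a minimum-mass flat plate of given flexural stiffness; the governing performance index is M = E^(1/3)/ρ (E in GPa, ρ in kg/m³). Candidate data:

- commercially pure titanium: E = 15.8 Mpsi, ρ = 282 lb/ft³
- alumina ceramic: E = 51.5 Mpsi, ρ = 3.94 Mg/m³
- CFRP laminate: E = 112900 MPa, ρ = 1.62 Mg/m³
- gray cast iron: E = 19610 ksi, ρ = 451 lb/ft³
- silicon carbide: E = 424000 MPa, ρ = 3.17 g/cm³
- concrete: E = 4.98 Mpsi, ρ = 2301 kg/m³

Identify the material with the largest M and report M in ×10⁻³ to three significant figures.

Putting every candidate on a common basis:
  commercially pure titanium: E = 108.9 GPa, ρ = 4517 kg/m³
  alumina ceramic: E = 355.1 GPa, ρ = 3940 kg/m³
  CFRP laminate: E = 112.9 GPa, ρ = 1620 kg/m³
  gray cast iron: E = 135.2 GPa, ρ = 7224 kg/m³
  silicon carbide: E = 424.0 GPa, ρ = 3170 kg/m³
  concrete: E = 34.34 GPa, ρ = 2301 kg/m³
  CFRP laminate: M = 2.98×10⁻³
  silicon carbide: M = 2.37×10⁻³
  alumina ceramic: M = 1.80×10⁻³
  concrete: M = 1.41×10⁻³
  commercially pure titanium: M = 1.06×10⁻³
  gray cast iron: M = 0.710×10⁻³
CFRP laminate has the largest M.

CFRP laminate, M = 2.98×10⁻³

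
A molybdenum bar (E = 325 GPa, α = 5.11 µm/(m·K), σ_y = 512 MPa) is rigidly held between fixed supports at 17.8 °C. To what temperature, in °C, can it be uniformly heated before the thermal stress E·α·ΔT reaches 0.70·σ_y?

E·α·ΔT = 358.4 MPa ⇒ ΔT = 358.4 / (325.0×10³ × 5.11×10⁻⁶) = 215.8 K.
T = 17.8 + 215.8 = 233.6 °C.

234 °C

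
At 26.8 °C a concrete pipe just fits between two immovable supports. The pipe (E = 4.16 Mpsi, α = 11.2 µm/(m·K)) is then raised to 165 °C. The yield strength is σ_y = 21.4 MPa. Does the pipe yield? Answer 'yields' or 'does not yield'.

yields

E = 4.16 Mpsi = 28.68 GPa.
ΔT = 138.2 K. Constrained thermal stress σ = E·α·ΔT = 28.68×10³ MPa × 11.2×10⁻⁶ × 138.2 = 44.4 MPa (compressive).
Compare to σ_y = 21.4 MPa: σ ≥ σ_y, so it yields.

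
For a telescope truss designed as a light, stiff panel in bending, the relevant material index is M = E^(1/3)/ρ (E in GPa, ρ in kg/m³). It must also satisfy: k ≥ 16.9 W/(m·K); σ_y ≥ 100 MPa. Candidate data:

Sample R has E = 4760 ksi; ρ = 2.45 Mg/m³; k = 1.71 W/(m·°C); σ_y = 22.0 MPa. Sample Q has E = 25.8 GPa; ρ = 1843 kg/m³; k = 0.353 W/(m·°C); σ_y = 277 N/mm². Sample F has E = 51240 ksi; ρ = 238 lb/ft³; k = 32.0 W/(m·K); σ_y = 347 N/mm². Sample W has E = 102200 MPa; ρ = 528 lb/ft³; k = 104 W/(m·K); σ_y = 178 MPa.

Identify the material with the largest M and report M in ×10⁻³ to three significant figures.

Screen on constraints: k ≥ 16.9 W/(m·K); σ_y ≥ 100 MPa. Survivors: sample F, sample W.
Convert each candidate to consistent units, then evaluate M:
  sample F: E = 353.3 GPa, ρ = 3812 kg/m³
  sample W: E = 102.2 GPa, ρ = 8458 kg/m³
  sample F: M = 1.85×10⁻³
  sample W: M = 0.553×10⁻³
Sample F has the largest M.

sample F, M = 1.85×10⁻³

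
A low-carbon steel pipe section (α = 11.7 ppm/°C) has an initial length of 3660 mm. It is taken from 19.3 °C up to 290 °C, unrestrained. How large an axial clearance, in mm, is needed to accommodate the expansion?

11.6 mm

ΔT = 290 − 19.3 = 270.7 K.
ΔL = α·L₀·ΔT = 11.7×10⁻⁶ × 3660 mm × 270.7 K = 11.6 mm.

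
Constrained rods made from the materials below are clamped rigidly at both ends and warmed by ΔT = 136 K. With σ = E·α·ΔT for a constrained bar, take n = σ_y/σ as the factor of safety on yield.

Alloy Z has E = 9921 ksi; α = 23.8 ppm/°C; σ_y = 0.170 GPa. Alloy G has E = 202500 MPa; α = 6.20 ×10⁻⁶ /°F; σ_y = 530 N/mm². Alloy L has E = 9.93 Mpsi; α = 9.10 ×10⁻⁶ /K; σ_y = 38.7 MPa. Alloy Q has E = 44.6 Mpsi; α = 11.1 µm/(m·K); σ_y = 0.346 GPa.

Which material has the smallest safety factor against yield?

Converting E to GPa, α to ×10⁻⁶/K, σ_y to MPa, then σ and n for each:
  alloy Z: E = 68.40, α = 23.8, σ_y = 170.0 → σ = 221 MPa, n = 0.768
  alloy G: E = 202.5, α = 11.2, σ_y = 530.0 → σ = 307 MPa, n = 1.72
  alloy L: E = 68.46, α = 9.10, σ_y = 38.70 → σ = 84.7 MPa, n = 0.457
  alloy Q: E = 307.5, α = 11.1, σ_y = 346.0 → σ = 464 MPa, n = 0.745
The minimum is alloy L at n = 0.457.

alloy L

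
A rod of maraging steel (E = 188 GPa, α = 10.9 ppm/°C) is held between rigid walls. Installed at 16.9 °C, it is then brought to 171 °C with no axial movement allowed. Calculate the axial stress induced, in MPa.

ΔT = 154.1 K. Constrained thermal stress σ = E·α·ΔT = 188.0×10³ MPa × 10.9×10⁻⁶ × 154.1 = 316 MPa (compressive).

316 MPa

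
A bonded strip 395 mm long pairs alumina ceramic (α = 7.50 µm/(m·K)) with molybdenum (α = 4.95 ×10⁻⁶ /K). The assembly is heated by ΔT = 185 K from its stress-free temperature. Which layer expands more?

α(alumina ceramic) = 7.50×10⁻⁶/K vs α(molybdenum) = 4.95×10⁻⁶/K.
Higher α expands more for the same ΔT: alumina ceramic.

alumina ceramic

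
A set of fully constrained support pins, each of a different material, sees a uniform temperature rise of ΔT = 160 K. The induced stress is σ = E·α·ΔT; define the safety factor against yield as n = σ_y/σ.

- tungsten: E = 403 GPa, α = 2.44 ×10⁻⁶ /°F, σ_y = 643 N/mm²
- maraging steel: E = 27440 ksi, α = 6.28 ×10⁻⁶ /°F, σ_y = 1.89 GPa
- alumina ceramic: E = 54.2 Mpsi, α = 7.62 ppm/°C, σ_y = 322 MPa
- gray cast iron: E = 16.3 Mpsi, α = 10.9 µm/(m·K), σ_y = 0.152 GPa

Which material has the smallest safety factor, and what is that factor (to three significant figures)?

alumina ceramic, n = 0.707

With everything in SI (GPa, ×10⁻⁶/K, MPa):
  tungsten: E = 403.0, α = 4.39, σ_y = 643.0 → σ = 283 MPa, n = 2.27
  maraging steel: E = 189.2, α = 11.3, σ_y = 1890 → σ = 342 MPa, n = 5.52
  alumina ceramic: E = 373.7, α = 7.62, σ_y = 322.0 → σ = 456 MPa, n = 0.707
  gray cast iron: E = 112.4, α = 10.9, σ_y = 152.0 → σ = 196 MPa, n = 0.776
Alumina ceramic has the lowest safety factor, n = 0.707.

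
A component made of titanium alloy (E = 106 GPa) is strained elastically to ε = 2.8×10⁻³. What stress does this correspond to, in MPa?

σ = E·ε = 106000 MPa × 2.8×10⁻³ = 297 MPa.

297 MPa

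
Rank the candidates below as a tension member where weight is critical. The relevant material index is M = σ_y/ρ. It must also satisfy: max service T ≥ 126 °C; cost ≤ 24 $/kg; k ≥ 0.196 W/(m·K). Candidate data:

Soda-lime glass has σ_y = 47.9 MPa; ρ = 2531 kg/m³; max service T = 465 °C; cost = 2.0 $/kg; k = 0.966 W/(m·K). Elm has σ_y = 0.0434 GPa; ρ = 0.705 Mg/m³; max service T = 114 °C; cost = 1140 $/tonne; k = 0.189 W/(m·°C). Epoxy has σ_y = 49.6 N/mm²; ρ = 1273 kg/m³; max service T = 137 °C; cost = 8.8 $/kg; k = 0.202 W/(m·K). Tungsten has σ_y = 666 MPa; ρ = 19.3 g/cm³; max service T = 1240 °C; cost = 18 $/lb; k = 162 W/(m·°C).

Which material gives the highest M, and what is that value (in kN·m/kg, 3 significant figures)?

Screen on constraints: max service T ≥ 126 °C; cost ≤ 24 $/kg; k ≥ 0.196 W/(m·K). Survivors: soda-lime glass, epoxy.
After converting to SI:
  soda-lime glass: σ_y = 47.90 MPa, ρ = 2531 kg/m³
  epoxy: σ_y = 49.60 MPa, ρ = 1273 kg/m³
  epoxy: M = 39.0 kN·m/kg
  soda-lime glass: M = 18.9 kN·m/kg
Highest index: epoxy.

epoxy, M = 39.0 kN·m/kg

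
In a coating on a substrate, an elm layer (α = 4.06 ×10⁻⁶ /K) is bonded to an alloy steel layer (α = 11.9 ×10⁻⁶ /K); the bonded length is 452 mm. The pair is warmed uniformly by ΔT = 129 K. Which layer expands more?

alloy steel

α(elm) = 4.06×10⁻⁶/K vs α(alloy steel) = 11.9×10⁻⁶/K.
Higher α expands more for the same ΔT: alloy steel.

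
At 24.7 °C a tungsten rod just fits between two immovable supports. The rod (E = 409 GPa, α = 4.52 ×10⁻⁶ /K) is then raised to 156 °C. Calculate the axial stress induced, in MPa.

243 MPa

ΔT = 131.3 K. Constrained thermal stress σ = E·α·ΔT = 409.0×10³ MPa × 4.52×10⁻⁶ × 131.3 = 243 MPa (compressive).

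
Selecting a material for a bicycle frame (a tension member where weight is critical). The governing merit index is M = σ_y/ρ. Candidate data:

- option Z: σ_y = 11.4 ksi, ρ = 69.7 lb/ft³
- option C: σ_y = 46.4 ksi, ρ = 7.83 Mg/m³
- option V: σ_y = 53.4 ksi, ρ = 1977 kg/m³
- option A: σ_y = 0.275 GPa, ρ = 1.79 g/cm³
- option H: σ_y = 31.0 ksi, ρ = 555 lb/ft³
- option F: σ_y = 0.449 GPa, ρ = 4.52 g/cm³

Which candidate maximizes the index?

Convert each candidate to consistent units, then evaluate M:
  option Z: σ_y = 78.60 MPa, ρ = 1116 kg/m³
  option C: σ_y = 319.9 MPa, ρ = 7830 kg/m³
  option V: σ_y = 368.2 MPa, ρ = 1977 kg/m³
  option A: σ_y = 275.0 MPa, ρ = 1790 kg/m³
  option H: σ_y = 213.7 MPa, ρ = 8890 kg/m³
  option F: σ_y = 449.0 MPa, ρ = 4520 kg/m³
  option V: M = 186 kN·m/kg
  option A: M = 154 kN·m/kg
  option F: M = 99.3 kN·m/kg
  option Z: M = 70.4 kN·m/kg
  option C: M = 40.9 kN·m/kg
  option H: M = 24.0 kN·m/kg
Option V ranks first.

option V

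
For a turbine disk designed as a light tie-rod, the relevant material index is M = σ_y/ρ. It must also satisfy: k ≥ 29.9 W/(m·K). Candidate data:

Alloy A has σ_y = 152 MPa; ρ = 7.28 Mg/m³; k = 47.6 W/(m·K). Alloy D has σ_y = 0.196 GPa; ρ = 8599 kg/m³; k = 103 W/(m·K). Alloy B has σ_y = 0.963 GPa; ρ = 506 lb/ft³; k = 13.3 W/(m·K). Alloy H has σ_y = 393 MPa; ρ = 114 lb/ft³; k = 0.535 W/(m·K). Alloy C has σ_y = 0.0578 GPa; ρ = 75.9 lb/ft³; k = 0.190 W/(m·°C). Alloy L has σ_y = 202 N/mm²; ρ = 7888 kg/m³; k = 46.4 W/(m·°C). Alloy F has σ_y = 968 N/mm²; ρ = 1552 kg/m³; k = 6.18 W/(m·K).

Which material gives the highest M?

alloy L

Screen on constraints: k ≥ 29.9 W/(m·K). Survivors: alloy A, alloy D, alloy L.
After converting to SI:
  alloy A: σ_y = 152.0 MPa, ρ = 7280 kg/m³
  alloy D: σ_y = 196.0 MPa, ρ = 8599 kg/m³
  alloy L: σ_y = 202.0 MPa, ρ = 7888 kg/m³
  alloy L: M = 25.6 kN·m/kg
  alloy D: M = 22.8 kN·m/kg
  alloy A: M = 20.9 kN·m/kg
Alloy L ranks first.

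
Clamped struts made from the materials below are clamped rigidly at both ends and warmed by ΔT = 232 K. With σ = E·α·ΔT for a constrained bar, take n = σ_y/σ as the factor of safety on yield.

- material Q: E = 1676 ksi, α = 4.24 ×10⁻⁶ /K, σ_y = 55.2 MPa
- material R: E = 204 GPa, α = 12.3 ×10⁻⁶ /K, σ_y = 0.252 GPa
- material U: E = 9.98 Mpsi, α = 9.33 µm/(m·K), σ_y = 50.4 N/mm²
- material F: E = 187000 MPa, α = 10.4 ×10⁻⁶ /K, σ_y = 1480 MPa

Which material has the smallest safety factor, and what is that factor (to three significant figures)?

material U, n = 0.338

In consistent units (E in GPa, α in ×10⁻⁶/K, σ_y in MPa):
  material Q: E = 11.56, α = 4.24, σ_y = 55.20 → σ = 11.4 MPa, n = 4.86
  material R: E = 204.0, α = 12.3, σ_y = 252.0 → σ = 582 MPa, n = 0.433
  material U: E = 68.81, α = 9.33, σ_y = 50.40 → σ = 149 MPa, n = 0.338
  material F: E = 187.0, α = 10.4, σ_y = 1480 → σ = 451 MPa, n = 3.28
Smallest n: material U with n = 0.338.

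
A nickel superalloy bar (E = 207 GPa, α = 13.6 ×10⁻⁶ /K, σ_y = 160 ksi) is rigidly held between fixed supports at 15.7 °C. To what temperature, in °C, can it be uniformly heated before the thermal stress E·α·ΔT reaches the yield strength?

408 °C

σ_y = 160 ksi = 1103 MPa.
E·α·ΔT = 1103 MPa ⇒ ΔT = 1103 / (207.0×10³ × 13.6×10⁻⁶) = 391.9 K.
T = 15.7 + 391.9 = 407.6 °C.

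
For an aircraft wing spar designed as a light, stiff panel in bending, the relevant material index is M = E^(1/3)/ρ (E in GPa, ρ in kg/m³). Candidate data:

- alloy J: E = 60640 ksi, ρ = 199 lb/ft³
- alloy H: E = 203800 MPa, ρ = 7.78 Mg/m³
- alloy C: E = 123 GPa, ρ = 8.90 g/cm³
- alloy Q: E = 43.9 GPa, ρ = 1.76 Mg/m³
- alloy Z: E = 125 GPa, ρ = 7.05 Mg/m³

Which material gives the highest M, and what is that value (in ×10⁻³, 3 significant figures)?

Convert each candidate to consistent units, then evaluate M:
  alloy J: E = 418.1 GPa, ρ = 3188 kg/m³
  alloy H: E = 203.8 GPa, ρ = 7780 kg/m³
  alloy C: E = 123.0 GPa, ρ = 8900 kg/m³
  alloy Q: E = 43.90 GPa, ρ = 1760 kg/m³
  alloy Z: E = 125.0 GPa, ρ = 7050 kg/m³
  alloy J: M = 2.35×10⁻³
  alloy Q: M = 2.00×10⁻³
  alloy H: M = 0.756×10⁻³
  alloy Z: M = 0.709×10⁻³
  alloy C: M = 0.559×10⁻³
Alloy J has the largest M.

alloy J, M = 2.35×10⁻³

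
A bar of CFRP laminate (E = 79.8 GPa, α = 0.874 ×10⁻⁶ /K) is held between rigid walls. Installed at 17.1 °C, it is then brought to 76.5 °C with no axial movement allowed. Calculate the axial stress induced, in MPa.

ΔT = 59.40 K. Constrained thermal stress σ = E·α·ΔT = 79.80×10³ MPa × 0.874×10⁻⁶ × 59.40 = 4.14 MPa (compressive).

4.14 MPa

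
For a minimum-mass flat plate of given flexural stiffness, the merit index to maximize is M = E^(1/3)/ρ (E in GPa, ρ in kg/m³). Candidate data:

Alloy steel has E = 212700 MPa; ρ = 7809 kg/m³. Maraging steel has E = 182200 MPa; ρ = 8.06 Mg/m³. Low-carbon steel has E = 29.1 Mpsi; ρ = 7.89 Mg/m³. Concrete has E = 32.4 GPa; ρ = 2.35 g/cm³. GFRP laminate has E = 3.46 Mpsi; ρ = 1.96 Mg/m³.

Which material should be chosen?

GFRP laminate

Normalizing units and computing the index:
  alloy steel: E = 212.7 GPa, ρ = 7809 kg/m³
  maraging steel: E = 182.2 GPa, ρ = 8060 kg/m³
  low-carbon steel: E = 200.6 GPa, ρ = 7890 kg/m³
  concrete: E = 32.40 GPa, ρ = 2350 kg/m³
  GFRP laminate: E = 23.86 GPa, ρ = 1960 kg/m³
  GFRP laminate: M = 1.47×10⁻³
  concrete: M = 1.36×10⁻³
  alloy steel: M = 0.764×10⁻³
  low-carbon steel: M = 0.742×10⁻³
  maraging steel: M = 0.703×10⁻³
The maximum is for GFRP laminate.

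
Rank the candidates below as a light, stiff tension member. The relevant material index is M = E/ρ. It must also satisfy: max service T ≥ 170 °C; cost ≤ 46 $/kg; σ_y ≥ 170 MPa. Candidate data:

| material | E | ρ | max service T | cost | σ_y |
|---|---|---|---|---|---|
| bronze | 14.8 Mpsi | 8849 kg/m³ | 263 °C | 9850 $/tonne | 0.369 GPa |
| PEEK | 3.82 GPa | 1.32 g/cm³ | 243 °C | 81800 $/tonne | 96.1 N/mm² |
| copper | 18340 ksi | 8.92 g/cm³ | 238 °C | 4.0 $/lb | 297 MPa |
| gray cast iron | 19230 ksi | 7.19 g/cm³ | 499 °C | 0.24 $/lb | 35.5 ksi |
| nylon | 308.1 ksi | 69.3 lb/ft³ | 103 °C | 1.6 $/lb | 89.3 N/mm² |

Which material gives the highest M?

Screen on constraints: max service T ≥ 170 °C; cost ≤ 46 $/kg; σ_y ≥ 170 MPa. Survivors: bronze, copper, gray cast iron.
In SI units:
  bronze: E = 102.0 GPa, ρ = 8849 kg/m³
  copper: E = 126.4 GPa, ρ = 8920 kg/m³
  gray cast iron: E = 132.6 GPa, ρ = 7190 kg/m³
  gray cast iron: M = 18.4 MN·m/kg
  copper: M = 14.2 MN·m/kg
  bronze: M = 11.5 MN·m/kg
The maximum is for gray cast iron.

gray cast iron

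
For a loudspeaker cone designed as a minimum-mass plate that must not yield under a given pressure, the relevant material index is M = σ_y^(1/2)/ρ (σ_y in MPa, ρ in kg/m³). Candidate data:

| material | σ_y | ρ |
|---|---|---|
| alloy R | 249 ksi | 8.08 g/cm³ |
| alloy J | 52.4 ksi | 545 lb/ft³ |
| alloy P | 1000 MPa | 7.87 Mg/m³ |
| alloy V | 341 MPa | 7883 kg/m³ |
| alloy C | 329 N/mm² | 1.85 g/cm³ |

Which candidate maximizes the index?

Convert each candidate to consistent units, then evaluate M:
  alloy R: σ_y = 1717 MPa, ρ = 8080 kg/m³
  alloy J: σ_y = 361.3 MPa, ρ = 8730 kg/m³
  alloy P: σ_y = 1000 MPa, ρ = 7870 kg/m³
  alloy V: σ_y = 341.0 MPa, ρ = 7883 kg/m³
  alloy C: σ_y = 329.0 MPa, ρ = 1850 kg/m³
  alloy C: M = 9.80×10⁻³
  alloy R: M = 5.13×10⁻³
  alloy P: M = 4.02×10⁻³
  alloy V: M = 2.34×10⁻³
  alloy J: M = 2.18×10⁻³
Alloy C has the largest M.

alloy C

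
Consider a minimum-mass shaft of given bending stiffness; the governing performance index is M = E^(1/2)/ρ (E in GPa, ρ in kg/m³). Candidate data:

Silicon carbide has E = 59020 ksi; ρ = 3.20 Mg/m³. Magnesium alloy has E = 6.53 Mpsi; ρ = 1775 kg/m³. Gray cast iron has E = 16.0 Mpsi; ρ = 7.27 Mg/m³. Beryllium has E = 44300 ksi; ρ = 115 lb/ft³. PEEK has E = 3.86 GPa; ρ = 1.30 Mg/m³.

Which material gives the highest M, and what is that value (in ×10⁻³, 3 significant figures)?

beryllium, M = 9.49×10⁻³

Normalizing units and computing the index:
  silicon carbide: E = 406.9 GPa, ρ = 3200 kg/m³
  magnesium alloy: E = 45.02 GPa, ρ = 1775 kg/m³
  gray cast iron: E = 110.3 GPa, ρ = 7270 kg/m³
  beryllium: E = 305.4 GPa, ρ = 1842 kg/m³
  PEEK: E = 3.860 GPa, ρ = 1300 kg/m³
  beryllium: M = 9.49×10⁻³
  silicon carbide: M = 6.30×10⁻³
  magnesium alloy: M = 3.78×10⁻³
  PEEK: M = 1.51×10⁻³
  gray cast iron: M = 1.44×10⁻³
Beryllium has the largest M.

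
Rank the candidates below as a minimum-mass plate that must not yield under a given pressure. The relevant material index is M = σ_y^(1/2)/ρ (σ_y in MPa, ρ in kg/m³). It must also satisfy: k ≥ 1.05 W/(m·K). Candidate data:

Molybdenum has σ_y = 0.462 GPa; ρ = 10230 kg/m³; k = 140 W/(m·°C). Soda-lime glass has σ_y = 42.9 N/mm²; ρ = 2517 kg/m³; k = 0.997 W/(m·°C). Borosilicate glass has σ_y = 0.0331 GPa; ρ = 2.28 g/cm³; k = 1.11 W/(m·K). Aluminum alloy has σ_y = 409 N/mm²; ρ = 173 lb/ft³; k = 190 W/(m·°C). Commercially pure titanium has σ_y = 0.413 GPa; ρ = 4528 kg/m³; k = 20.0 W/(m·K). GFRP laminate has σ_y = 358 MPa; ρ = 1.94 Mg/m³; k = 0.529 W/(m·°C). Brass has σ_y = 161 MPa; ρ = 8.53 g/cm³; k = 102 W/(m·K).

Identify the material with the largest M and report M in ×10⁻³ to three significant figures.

aluminum alloy, M = 7.30×10⁻³

Screen on constraints: k ≥ 1.05 W/(m·K). Survivors: molybdenum, borosilicate glass, aluminum alloy, commercially pure titanium, brass.
Convert each candidate to consistent units, then evaluate M:
  molybdenum: σ_y = 462.0 MPa, ρ = 10230 kg/m³
  borosilicate glass: σ_y = 33.10 MPa, ρ = 2280 kg/m³
  aluminum alloy: σ_y = 409.0 MPa, ρ = 2771 kg/m³
  commercially pure titanium: σ_y = 413.0 MPa, ρ = 4528 kg/m³
  brass: σ_y = 161.0 MPa, ρ = 8530 kg/m³
  aluminum alloy: M = 7.30×10⁻³
  commercially pure titanium: M = 4.49×10⁻³
  borosilicate glass: M = 2.52×10⁻³
  molybdenum: M = 2.10×10⁻³
  brass: M = 1.49×10⁻³
Highest index: aluminum alloy.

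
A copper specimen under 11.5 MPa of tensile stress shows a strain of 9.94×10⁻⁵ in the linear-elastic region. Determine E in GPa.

E = σ/ε = 11.5 MPa / 9.94×10⁻⁵ = 115700 MPa = 116 GPa.

116 GPa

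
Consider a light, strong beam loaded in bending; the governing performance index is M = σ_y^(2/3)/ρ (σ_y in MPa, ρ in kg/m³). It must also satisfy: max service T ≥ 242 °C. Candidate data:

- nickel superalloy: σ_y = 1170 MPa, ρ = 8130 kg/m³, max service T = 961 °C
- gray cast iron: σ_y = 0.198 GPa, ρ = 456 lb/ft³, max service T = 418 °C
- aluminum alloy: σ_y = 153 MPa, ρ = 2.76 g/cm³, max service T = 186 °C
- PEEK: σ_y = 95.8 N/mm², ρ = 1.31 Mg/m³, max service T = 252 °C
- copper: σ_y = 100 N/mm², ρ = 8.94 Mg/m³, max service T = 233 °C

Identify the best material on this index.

Screen on constraints: max service T ≥ 242 °C. Survivors: nickel superalloy, gray cast iron, PEEK.
Convert each candidate to consistent units, then evaluate M:
  nickel superalloy: σ_y = 1170 MPa, ρ = 8130 kg/m³
  gray cast iron: σ_y = 198.0 MPa, ρ = 7304 kg/m³
  PEEK: σ_y = 95.80 MPa, ρ = 1310 kg/m³
  PEEK: M = 16.0×10⁻³
  nickel superalloy: M = 13.7×10⁻³
  gray cast iron: M = 4.65×10⁻³
PEEK ranks first.

PEEK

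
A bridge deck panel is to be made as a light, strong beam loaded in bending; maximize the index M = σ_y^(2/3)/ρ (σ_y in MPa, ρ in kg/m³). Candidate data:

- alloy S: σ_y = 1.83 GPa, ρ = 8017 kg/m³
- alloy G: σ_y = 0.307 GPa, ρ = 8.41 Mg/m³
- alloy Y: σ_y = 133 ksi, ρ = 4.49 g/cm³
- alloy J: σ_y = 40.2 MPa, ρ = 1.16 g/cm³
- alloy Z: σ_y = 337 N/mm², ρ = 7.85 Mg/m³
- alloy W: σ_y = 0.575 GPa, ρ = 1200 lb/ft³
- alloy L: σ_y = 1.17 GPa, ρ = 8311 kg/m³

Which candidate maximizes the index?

alloy Y

In SI units:
  alloy S: σ_y = 1830 MPa, ρ = 8017 kg/m³
  alloy G: σ_y = 307.0 MPa, ρ = 8410 kg/m³
  alloy Y: σ_y = 917.0 MPa, ρ = 4490 kg/m³
  alloy J: σ_y = 40.20 MPa, ρ = 1160 kg/m³
  alloy Z: σ_y = 337.0 MPa, ρ = 7850 kg/m³
  alloy W: σ_y = 575.0 MPa, ρ = 19220 kg/m³
  alloy L: σ_y = 1170 MPa, ρ = 8311 kg/m³
  alloy Y: M = 21.0×10⁻³
  alloy S: M = 18.7×10⁻³
  alloy L: M = 13.4×10⁻³
  alloy J: M = 10.1×10⁻³
  alloy Z: M = 6.17×10⁻³
  alloy G: M = 5.41×10⁻³
  alloy W: M = 3.60×10⁻³
Highest index: alloy Y.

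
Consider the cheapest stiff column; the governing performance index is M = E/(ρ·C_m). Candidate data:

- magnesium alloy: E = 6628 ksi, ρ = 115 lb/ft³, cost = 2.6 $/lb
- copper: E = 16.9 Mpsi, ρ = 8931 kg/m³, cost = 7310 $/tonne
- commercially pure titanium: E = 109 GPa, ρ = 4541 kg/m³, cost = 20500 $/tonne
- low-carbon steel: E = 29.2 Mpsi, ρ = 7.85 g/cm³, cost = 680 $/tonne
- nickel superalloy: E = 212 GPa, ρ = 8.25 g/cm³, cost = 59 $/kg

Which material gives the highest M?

low-carbon steel

Convert each candidate to consistent units, then evaluate M:
  magnesium alloy: E = 45.70 GPa, ρ = 1842 kg/m³, cost = 5.732 $/kg
  copper: E = 116.5 GPa, ρ = 8931 kg/m³, cost = 7.310 $/kg
  commercially pure titanium: E = 109.0 GPa, ρ = 4541 kg/m³, cost = 20.50 $/kg
  low-carbon steel: E = 201.3 GPa, ρ = 7850 kg/m³, cost = 0.6800 $/kg
  nickel superalloy: E = 212.0 GPa, ρ = 8250 kg/m³, cost = 59.00 $/kg
  low-carbon steel: M = 37.7 MN·m per $
  magnesium alloy: M = 4.33 MN·m per $
  copper: M = 1.78 MN·m per $
  commercially pure titanium: M = 1.17 MN·m per $
  nickel superalloy: M = 0.436 MN·m per $
Low-carbon steel has the largest M.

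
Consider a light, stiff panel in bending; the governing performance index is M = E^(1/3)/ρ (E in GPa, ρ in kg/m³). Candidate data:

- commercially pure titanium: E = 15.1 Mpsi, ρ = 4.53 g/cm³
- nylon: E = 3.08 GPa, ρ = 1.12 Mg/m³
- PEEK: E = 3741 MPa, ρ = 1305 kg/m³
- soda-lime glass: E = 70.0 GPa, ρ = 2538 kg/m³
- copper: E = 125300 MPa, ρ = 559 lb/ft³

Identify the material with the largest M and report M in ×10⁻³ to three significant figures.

Putting every candidate on a common basis:
  commercially pure titanium: E = 104.1 GPa, ρ = 4530 kg/m³
  nylon: E = 3.080 GPa, ρ = 1120 kg/m³
  PEEK: E = 3.741 GPa, ρ = 1305 kg/m³
  soda-lime glass: E = 70.00 GPa, ρ = 2538 kg/m³
  copper: E = 125.3 GPa, ρ = 8954 kg/m³
  soda-lime glass: M = 1.62×10⁻³
  nylon: M = 1.30×10⁻³
  PEEK: M = 1.19×10⁻³
  commercially pure titanium: M = 1.04×10⁻³
  copper: M = 0.559×10⁻³
Soda-lime glass has the largest M.

soda-lime glass, M = 1.62×10⁻³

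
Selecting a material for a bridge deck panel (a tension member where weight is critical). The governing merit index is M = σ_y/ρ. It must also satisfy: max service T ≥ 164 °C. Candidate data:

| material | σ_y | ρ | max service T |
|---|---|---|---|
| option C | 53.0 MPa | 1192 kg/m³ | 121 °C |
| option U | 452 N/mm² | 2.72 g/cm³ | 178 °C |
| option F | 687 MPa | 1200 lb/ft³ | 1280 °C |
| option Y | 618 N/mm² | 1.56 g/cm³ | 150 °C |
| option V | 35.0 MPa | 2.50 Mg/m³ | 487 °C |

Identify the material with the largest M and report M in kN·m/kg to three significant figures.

option U, M = 166 kN·m/kg

Screen on constraints: max service T ≥ 164 °C. Survivors: option U, option F, option V.
In SI units:
  option U: σ_y = 452.0 MPa, ρ = 2720 kg/m³
  option F: σ_y = 687.0 MPa, ρ = 19220 kg/m³
  option V: σ_y = 35.00 MPa, ρ = 2500 kg/m³
  option U: M = 166 kN·m/kg
  option F: M = 35.7 kN·m/kg
  option V: M = 14.0 kN·m/kg
Option U ranks first.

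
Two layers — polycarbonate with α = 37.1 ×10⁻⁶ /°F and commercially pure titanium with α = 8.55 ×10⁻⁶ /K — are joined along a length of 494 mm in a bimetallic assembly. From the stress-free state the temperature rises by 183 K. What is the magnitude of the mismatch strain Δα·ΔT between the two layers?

polycarbonate: α = 37.1×10⁻⁶/°F × 9/5 = 66.8×10⁻⁶/K.
Δα = |66.8 − 8.55|×10⁻⁶/K = 58.2×10⁻⁶/K.
Mismatch strain = Δα·ΔT = 58.2×10⁻⁶ × 183.0 = 0.0107.

0.0107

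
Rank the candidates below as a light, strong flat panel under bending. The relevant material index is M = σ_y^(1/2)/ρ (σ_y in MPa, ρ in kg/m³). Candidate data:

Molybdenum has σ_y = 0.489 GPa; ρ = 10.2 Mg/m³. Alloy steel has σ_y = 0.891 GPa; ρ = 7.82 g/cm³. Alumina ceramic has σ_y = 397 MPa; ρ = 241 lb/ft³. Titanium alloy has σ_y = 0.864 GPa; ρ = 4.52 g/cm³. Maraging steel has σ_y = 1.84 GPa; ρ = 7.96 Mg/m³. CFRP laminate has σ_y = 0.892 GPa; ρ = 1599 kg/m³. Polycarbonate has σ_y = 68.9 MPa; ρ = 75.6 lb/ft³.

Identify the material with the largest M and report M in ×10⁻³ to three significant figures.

CFRP laminate, M = 18.7×10⁻³

After converting to SI:
  molybdenum: σ_y = 489.0 MPa, ρ = 10200 kg/m³
  alloy steel: σ_y = 891.0 MPa, ρ = 7820 kg/m³
  alumina ceramic: σ_y = 397.0 MPa, ρ = 3860 kg/m³
  titanium alloy: σ_y = 864.0 MPa, ρ = 4520 kg/m³
  maraging steel: σ_y = 1840 MPa, ρ = 7960 kg/m³
  CFRP laminate: σ_y = 892.0 MPa, ρ = 1599 kg/m³
  polycarbonate: σ_y = 68.90 MPa, ρ = 1211 kg/m³
  CFRP laminate: M = 18.7×10⁻³
  polycarbonate: M = 6.85×10⁻³
  titanium alloy: M = 6.50×10⁻³
  maraging steel: M = 5.39×10⁻³
  alumina ceramic: M = 5.16×10⁻³
  alloy steel: M = 3.82×10⁻³
  molybdenum: M = 2.17×10⁻³
Highest index: CFRP laminate.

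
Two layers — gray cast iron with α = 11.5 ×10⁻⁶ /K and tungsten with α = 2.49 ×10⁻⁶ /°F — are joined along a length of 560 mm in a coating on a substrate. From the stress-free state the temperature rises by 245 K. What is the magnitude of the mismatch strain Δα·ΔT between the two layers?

tungsten: α = 2.49×10⁻⁶/°F × 9/5 = 4.48×10⁻⁶/K.
Δα = |11.5 − 4.48|×10⁻⁶/K = 7.02×10⁻⁶/K.
Mismatch strain = Δα·ΔT = 7.02×10⁻⁶ × 245.0 = 1.72×10⁻³.

1.72×10⁻³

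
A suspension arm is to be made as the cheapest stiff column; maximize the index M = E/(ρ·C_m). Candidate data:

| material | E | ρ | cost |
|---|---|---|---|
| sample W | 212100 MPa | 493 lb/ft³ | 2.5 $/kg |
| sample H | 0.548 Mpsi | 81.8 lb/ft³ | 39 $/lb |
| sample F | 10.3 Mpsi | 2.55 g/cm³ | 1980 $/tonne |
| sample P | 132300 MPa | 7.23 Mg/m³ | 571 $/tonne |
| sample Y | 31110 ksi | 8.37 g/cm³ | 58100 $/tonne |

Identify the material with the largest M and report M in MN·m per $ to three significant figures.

sample P, M = 32.0 MN·m per $

In SI units:
  sample W: E = 212.1 GPa, ρ = 7897 kg/m³, cost = 2.500 $/kg
  sample H: E = 3.778 GPa, ρ = 1310 kg/m³, cost = 85.98 $/kg
  sample F: E = 71.02 GPa, ρ = 2550 kg/m³, cost = 1.980 $/kg
  sample P: E = 132.3 GPa, ρ = 7230 kg/m³, cost = 0.5710 $/kg
  sample Y: E = 214.5 GPa, ρ = 8370 kg/m³, cost = 58.10 $/kg
  sample P: M = 32.0 MN·m per $
  sample F: M = 14.1 MN·m per $
  sample W: M = 10.7 MN·m per $
  sample Y: M = 0.441 MN·m per $
  sample H: M = 0.0335 MN·m per $
Sample P ranks first.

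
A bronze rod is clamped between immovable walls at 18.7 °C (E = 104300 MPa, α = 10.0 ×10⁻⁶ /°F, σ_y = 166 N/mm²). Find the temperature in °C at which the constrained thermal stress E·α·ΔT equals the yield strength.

107 °C

E = 104300 MPa = 104.3 GPa.
α = 10.0×10⁻⁶/°F × 9/5 = 18.0×10⁻⁶/K.
σ_y = 166 N/mm² = 166.0 MPa.
E·α·ΔT = 166.0 MPa ⇒ ΔT = 166.0 / (104.3×10³ × 18.0×10⁻⁶) = 88.42 K.
T = 18.7 + 88.42 = 107.1 °C.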